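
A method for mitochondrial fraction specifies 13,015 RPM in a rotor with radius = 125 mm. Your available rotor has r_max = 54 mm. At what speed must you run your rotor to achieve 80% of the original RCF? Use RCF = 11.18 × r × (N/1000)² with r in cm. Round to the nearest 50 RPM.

17700 RPM

Original rotor: r = 125 mm = 12.5 cm
RCF = 11.18 × r × (N/1000)²
RCF_original = 11.18 × 12.5 × (13.015)² = 11.18 × 12.5 × 169.390225 ≈ 23,672.3 × g
Target RCF = 0.8 × 23,672.3 ≈ 18,937.8 × g
Your rotor: r = 54 mm = 5.4 cm
18,937.8 = 11.18 × 5.4 × (N/1000)²
(N/1000)² = 18,937.8 / 60.372 = 313.6852
N = 1000 × √313.6852 ≈ 17,711.2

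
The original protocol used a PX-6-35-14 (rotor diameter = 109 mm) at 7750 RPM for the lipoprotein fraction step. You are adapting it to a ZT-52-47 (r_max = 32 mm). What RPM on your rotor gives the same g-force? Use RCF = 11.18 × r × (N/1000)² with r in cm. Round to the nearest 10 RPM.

Original rotor: r = 109 mm / 2 = 54.5 mm = 5.45 cm
RCF_original = 11.18 × 5.45 × (7.75)² = 11.18 × 5.45 × 60.0625 ≈ 3,659.7 × g
Your rotor: r = 32 mm = 3.2 cm
3,659.7 = 11.18 × 3.2 × (N/1000)²
(N/1000)² = 3,659.7 / 35.776 = 102.2948
N = 1000 × √102.2948 ≈ 10,114.1

≈ 10110 RPM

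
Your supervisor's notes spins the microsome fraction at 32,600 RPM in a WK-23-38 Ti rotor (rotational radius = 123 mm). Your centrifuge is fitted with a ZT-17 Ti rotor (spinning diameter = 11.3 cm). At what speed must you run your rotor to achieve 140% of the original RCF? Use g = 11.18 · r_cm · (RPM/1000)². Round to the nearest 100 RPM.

56900 RPM

Original rotor: r = 123 mm = 12.3 cm
RCF_original = 11.18 × 12.3 × (32.6)² = 11.18 × 12.3 × 1,062.76 ≈ 146,144.4 × g
Target RCF = 1.4 × 146,144.4 ≈ 204,602.2 × g
Your rotor: r = 11.3 / 2 = 5.65 cm
204,602.2 = 11.18 × 5.65 × (N/1000)²
(N/1000)² = 204,602.2 / 63.167 = 3239.068
N = 1000 × √3239.068 ≈ 56,912.8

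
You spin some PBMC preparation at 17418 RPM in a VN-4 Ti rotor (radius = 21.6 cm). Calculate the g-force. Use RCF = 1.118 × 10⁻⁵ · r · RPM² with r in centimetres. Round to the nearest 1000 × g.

RCF = 1.118 × 10⁻⁵ × r × N²
RCF = 1.118 × 10⁻⁵ × 21.6 × (17418)² = 1.118 × 10⁻⁵ × 21.6 × 303,386,724 ≈ 73,264.3 × g

RCF ≈ 73000 ×g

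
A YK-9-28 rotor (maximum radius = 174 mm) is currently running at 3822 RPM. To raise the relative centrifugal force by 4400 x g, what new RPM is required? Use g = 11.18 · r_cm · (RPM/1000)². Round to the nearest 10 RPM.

r = 174 mm = 17.4 cm
Current RCF = 11.18 × 17.4 × (3.822)² = 11.18 × 17.4 × 14.607684 ≈ 2,841.7 × g
Target RCF = 2,841.7 + 4,400 = 7,241.7 × g
(N/1000)² = 7,241.7 / 194.532 = 37.22627
N = 1000 × √37.22627 ≈ 6,101.3

6100 RPM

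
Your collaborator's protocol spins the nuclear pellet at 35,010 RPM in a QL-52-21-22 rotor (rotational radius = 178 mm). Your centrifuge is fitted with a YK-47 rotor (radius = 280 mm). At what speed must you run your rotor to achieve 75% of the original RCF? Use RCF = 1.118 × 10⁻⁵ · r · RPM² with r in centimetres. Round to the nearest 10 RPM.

24170 RPM

Original rotor: r = 178 mm = 17.8 cm
RCF_original = 1.118 × 10⁻⁵ × 17.8 × (35010)² = 1.118 × 10⁻⁵ × 17.8 × 1,225,700,100 ≈ 243,919.2 × g
Target RCF = 0.75 × 243,919.2 ≈ 182,939.4 × g
Your rotor: r = 280 mm = 28.0 cm
182,939.4 = 1.118 × 10⁻⁵ × 28 × N²
N² = 182,939.4 / (31.304 × 10⁻⁵) = 584,396,243
N ≈ √584,396,243 ≈ 24,174.3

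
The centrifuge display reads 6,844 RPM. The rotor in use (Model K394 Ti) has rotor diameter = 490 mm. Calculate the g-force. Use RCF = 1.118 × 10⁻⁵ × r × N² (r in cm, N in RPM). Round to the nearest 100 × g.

RCF ≈ 12800 ×g

r = 490 mm / 2 = 245 mm = 24.5 cm
RCF = 1.118 × 10⁻⁵ × r × N²
RCF = 1.118 × 10⁻⁵ × 24.5 × (6844)² = 1.118 × 10⁻⁵ × 24.5 × 46,840,336 ≈ 12,830 × g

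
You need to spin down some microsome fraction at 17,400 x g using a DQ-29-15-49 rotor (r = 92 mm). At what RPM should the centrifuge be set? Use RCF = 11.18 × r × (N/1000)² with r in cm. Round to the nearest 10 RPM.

≈ 13010 RPM

r = 92 mm = 9.2 cm
RCF = 11.18 × r × (N/1000)²
17,400 = 11.18 × 9.2 × (N/1000)²
(N/1000)² = 17,400 / 102.856 = 169.1685
N = 1000 × √169.1685 ≈ 13,006.5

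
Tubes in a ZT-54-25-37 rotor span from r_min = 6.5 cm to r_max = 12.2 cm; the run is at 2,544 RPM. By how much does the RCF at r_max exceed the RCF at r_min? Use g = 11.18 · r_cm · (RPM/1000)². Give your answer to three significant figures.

ΔRCF ≈ 412 ×g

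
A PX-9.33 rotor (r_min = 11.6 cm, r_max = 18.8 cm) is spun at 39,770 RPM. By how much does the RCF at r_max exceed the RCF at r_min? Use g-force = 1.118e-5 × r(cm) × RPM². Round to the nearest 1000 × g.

≈ 127000 x g

RCF_max = 1.118 × 10⁻⁵ × 18.8 × (39770)² = 1.118 × 10⁻⁵ × 18.8 × 1,581,652,900 ≈ 332,438.1 × g
RCF_min = 1.118 × 10⁻⁵ × 11.6 × (39770)² = 1.118 × 10⁻⁵ × 11.6 × 1,581,652,900 ≈ 205,121.4 × g
ΔRCF = 332,438.1 − 205,121.4 = 127,316.7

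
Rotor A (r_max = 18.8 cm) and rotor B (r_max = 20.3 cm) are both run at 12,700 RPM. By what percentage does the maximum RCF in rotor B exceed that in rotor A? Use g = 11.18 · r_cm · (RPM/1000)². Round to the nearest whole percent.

At equal RPM, RCF scales linearly with r: ratio = 20.3 / 18.8 = 1.0798.
So rotor B delivers 8.0% more g-force.

8%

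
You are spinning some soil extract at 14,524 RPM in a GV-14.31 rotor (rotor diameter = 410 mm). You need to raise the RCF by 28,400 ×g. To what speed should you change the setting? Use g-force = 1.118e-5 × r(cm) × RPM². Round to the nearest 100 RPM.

r = 410 mm / 2 = 205 mm = 20.5 cm
Current RCF = 1.118 × 10⁻⁵ × 20.5 × (14524)² = 1.118 × 10⁻⁵ × 20.5 × 210,946,576 ≈ 48,346.8 × g
Target RCF = 48,346.8 + 28,400 = 76,746.8 × g
N² = 76,746.8 / (22.919 × 10⁻⁵) = 334,861,032
N ≈ √334,861,032 ≈ 18,299.2

≈ 18300 RPM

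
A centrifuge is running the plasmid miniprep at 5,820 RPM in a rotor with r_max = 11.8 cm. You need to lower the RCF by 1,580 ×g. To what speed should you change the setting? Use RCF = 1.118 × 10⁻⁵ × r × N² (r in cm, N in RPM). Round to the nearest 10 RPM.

Current RCF = 1.118 × 10⁻⁵ × 11.8 × (5820)² = 1.118 × 10⁻⁵ × 11.8 × 33,872,400 ≈ 4,468.6 × g
Target RCF = 4,468.6 − 1,580 = 2,888.6 × g
N² = 2,888.6 / (13.1924 × 10⁻⁵) = 21,895,940
N ≈ √21,895,940 ≈ 4,679.3

N₂ ≈ 4680 RPM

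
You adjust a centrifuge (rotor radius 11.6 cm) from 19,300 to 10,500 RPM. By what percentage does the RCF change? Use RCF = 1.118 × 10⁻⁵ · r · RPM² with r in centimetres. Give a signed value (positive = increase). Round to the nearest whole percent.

-70%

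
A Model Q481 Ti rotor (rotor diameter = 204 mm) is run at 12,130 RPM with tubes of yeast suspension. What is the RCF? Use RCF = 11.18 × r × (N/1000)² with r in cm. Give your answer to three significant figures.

16800 x g

r = 204 mm / 2 = 102 mm = 10.2 cm
RCF = 11.18 × 10.2 × (12.13)² = 11.18 × 10.2 × 147.1369 ≈ 16,778.9 × g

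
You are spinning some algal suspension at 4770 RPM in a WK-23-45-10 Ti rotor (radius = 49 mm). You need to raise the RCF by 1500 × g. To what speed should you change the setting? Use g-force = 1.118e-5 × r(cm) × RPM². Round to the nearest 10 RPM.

≈ 7080 RPM

r = 49 mm = 4.9 cm
Current RCF = 1.118 × 10⁻⁵ × 4.9 × (4770)² = 1.118 × 10⁻⁵ × 4.9 × 22,752,900 ≈ 1,246.4 × g
Target RCF = 1,246.4 + 1,500 = 2,746.4 × g
N² = 2,746.4 / (5.4782 × 10⁻⁵) = 50,133,255
N ≈ √50,133,255 ≈ 7,080.5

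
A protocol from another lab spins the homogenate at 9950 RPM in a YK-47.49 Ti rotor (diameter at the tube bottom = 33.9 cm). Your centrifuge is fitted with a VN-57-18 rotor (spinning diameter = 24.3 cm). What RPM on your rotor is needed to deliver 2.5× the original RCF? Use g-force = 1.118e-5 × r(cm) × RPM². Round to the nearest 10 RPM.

18580 RPM

Original rotor: r = 33.9 / 2 = 16.95 cm
RCF = 1.118 × 10⁻⁵ × r × N²
RCF_original = 1.118 × 10⁻⁵ × 16.95 × (9950)² = 1.118 × 10⁻⁵ × 16.95 × 99,002,500 ≈ 18,761.1 × g
Target RCF = 2.5 × 18,761.1 ≈ 46,902.8 × g
Your rotor: r = 24.3 / 2 = 12.15 cm
46,902.8 = 1.118 × 10⁻⁵ × 12.15 × N²
N² = 46,902.8 / (13.5837 × 10⁻⁵) = 345,287,366
N ≈ √345,287,366 ≈ 18,581.9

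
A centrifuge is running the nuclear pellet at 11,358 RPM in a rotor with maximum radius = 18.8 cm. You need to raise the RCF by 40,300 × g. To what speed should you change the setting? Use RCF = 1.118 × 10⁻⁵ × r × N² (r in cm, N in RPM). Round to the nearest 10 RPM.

Current RCF = 1.118 × 10⁻⁵ × 18.8 × (11358)² = 1.118 × 10⁻⁵ × 18.8 × 129,004,164 ≈ 27,114.6 × g
Target RCF = 27,114.6 + 40,300 = 67,414.6 × g
N² = 67,414.6 / (21.0184 × 10⁻⁵) = 320,740,875
N ≈ √320,740,875 ≈ 17,909.2

≈ 17910 RPM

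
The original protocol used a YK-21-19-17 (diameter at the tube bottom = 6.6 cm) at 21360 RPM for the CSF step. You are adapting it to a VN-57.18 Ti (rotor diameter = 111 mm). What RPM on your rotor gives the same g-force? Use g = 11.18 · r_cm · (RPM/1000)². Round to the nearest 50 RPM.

Original rotor: r = 6.6 / 2 = 3.3 cm
RCF = 11.18 × r × (N/1000)²
RCF_original = 11.18 × 3.3 × (21.36)² = 11.18 × 3.3 × 456.2496 ≈ 16,832.9 × g
Your rotor: r = 111 mm / 2 = 55.5 mm = 5.55 cm
16,832.9 = 11.18 × 5.55 × (N/1000)²
(N/1000)² = 16,832.9 / 62.049 = 271.284
N = 1000 × √271.284 ≈ 16,470.7

16450 RPM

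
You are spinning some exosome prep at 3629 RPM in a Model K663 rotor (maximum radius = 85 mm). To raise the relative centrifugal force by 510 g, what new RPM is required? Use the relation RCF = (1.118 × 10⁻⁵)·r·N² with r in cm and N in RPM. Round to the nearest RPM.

r = 85 mm = 8.5 cm
Current RCF = 1.118 × 10⁻⁵ × 8.5 × (3629)² = 1.118 × 10⁻⁵ × 8.5 × 13,169,641 ≈ 1,251.5 × g
Target RCF = 1,251.5 + 510 = 1,761.5 × g
N² = 1,761.5 / (9.503 × 10⁻⁵) = 18,536,252
N ≈ √18,536,252 ≈ 4,305.4

≈ 4305 RPM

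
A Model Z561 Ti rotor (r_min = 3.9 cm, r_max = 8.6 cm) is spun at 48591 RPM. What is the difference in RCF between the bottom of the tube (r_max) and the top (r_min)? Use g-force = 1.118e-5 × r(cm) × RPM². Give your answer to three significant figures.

RCF_max = 1.118 × 10⁻⁵ × 8.6 × (48591)² = 1.118 × 10⁻⁵ × 8.6 × 2,361,085,281 ≈ 227,013.6 × g
RCF_min = 1.118 × 10⁻⁵ × 3.9 × (48591)² = 1.118 × 10⁻⁵ × 3.9 × 2,361,085,281 ≈ 102,948 × g
ΔRCF = 227,013.6 − 102,948 = 124,065.6

ΔRCF ≈ 124000 x g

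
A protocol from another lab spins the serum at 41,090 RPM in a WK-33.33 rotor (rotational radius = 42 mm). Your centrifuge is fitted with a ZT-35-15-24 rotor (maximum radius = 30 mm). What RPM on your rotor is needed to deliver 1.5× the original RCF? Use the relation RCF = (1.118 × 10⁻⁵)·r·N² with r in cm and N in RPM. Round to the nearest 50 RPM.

Original rotor: r = 42 mm = 4.2 cm
RCF_original = 1.118 × 10⁻⁵ × 4.2 × (41090)² = 1.118 × 10⁻⁵ × 4.2 × 1,688,388,100 ≈ 79,280 × g
Target RCF = 1.5 × 79,280 ≈ 118,920 × g
Your rotor: r = 30 mm = 3.0 cm
118,920 = 1.118 × 10⁻⁵ × 3 × N²
N² = 118,920 / (3.354 × 10⁻⁵) = 3,545,617,174
N ≈ √3,545,617,174 ≈ 59,545.1

≈ 59550 RPM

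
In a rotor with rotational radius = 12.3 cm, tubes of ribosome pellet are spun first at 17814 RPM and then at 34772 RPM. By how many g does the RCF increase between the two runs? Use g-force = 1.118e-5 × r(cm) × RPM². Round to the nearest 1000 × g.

≈ 123000 g

RCF₁ = 1.118 × 10⁻⁵ × 12.3 × (17814)² = 1.118 × 10⁻⁵ × 12.3 × 317,338,596 ≈ 43,638.5 × g
RCF₂ = 1.118 × 10⁻⁵ × 12.3 × (34772)² = 1.118 × 10⁻⁵ × 12.3 × 1,209,091,984 ≈ 166,267.1 × g
Increase = 166,267.1 − 43,638.5 = 122,628.6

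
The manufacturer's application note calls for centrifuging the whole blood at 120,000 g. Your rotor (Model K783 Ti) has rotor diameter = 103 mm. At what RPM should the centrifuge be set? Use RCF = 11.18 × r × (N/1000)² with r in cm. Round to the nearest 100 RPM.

r = 103 mm / 2 = 51.5 mm = 5.15 cm
120,000 = 11.18 × 5.15 × (N/1000)²
(N/1000)² = 120,000 / 57.577 = 2084.166
N = 1000 × √2084.166 ≈ 45,652.7

45700 RPM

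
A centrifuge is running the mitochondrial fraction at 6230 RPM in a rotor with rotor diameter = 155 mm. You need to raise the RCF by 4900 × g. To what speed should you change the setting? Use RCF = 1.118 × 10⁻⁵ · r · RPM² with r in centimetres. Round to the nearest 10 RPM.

≈ 9770 RPM

r = 155 mm / 2 = 77.5 mm = 7.75 cm
Current RCF = 1.118 × 10⁻⁵ × 7.75 × (6230)² = 1.118 × 10⁻⁵ × 7.75 × 38,812,900 ≈ 3,362.9 × g
Target RCF = 3,362.9 + 4,900 = 8,262.9 × g
N² = 8,262.9 / (8.6645 × 10⁻⁵) = 95,364,995
N ≈ √95,364,995 ≈ 9,765.5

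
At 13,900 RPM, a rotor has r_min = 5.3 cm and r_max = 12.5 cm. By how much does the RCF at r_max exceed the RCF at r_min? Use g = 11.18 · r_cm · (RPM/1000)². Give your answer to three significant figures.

ΔRCF ≈ 15600 × g

RCF_max = 11.18 × 12.5 × (13.9)² = 11.18 × 12.5 × 193.21 ≈ 27,001.1 × g
RCF_min = 11.18 × 5.3 × (13.9)² = 11.18 × 5.3 × 193.21 ≈ 11,448.5 × g
ΔRCF = 27,001.1 − 11,448.5 = 15,552.6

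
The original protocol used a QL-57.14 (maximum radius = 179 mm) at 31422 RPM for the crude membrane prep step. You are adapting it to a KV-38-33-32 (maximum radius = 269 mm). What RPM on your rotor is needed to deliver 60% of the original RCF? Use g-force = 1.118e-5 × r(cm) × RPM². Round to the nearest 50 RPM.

19850 RPM

Original rotor: r = 179 mm = 17.9 cm
RCF = 1.118 × 10⁻⁵ × r × N²
RCF_original = 1.118 × 10⁻⁵ × 17.9 × (31422)² = 1.118 × 10⁻⁵ × 17.9 × 987,342,084 ≈ 197,588.9 × g
Target RCF = 0.6 × 197,588.9 ≈ 118,553.3 × g
Your rotor: r = 269 mm = 26.9 cm
118,553.3 = 1.118 × 10⁻⁵ × 26.9 × N²
N² = 118,553.3 / (30.0742 × 10⁻⁵) = 394,202,672
N ≈ √394,202,672 ≈ 19,854.5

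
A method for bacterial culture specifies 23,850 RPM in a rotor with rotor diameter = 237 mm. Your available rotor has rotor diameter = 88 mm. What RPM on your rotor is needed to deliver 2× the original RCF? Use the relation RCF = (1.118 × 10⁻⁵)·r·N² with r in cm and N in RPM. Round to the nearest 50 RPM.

55350 RPM

Original rotor: r = 237 mm / 2 = 118.5 mm = 11.85 cm
RCF_original = 1.118 × 10⁻⁵ × 11.85 × (23850)² = 1.118 × 10⁻⁵ × 11.85 × 568,822,500 ≈ 75,359.3 × g
Target RCF = 2 × 75,359.3 ≈ 150,718.6 × g
Your rotor: r = 88 mm / 2 = 44 mm = 4.4 cm
150,718.6 = 1.118 × 10⁻⁵ × 4.4 × N²
N² = 150,718.6 / (4.9192 × 10⁻⁵) = 3,063,884,371
N ≈ √3,063,884,371 ≈ 55,352.4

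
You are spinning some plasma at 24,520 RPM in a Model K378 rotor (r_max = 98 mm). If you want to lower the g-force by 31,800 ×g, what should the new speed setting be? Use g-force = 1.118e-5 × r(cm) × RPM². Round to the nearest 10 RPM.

r = 98 mm = 9.8 cm
Current RCF = 1.118 × 10⁻⁵ × 9.8 × (24520)² = 1.118 × 10⁻⁵ × 9.8 × 601,230,400 ≈ 65,873.2 × g
Target RCF = 65,873.2 − 31,800 = 34,073.2 × g
N² = 34,073.2 / (10.9564 × 10⁻⁵) = 310,989,011
N ≈ √310,989,011 ≈ 17,634.9

N₂ ≈ 17630 RPM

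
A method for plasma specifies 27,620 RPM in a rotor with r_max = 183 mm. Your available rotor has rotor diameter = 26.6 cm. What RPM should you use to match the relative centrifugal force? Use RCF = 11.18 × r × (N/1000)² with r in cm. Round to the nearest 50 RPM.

Original rotor: r = 183 mm = 18.3 cm
RCF_original = 11.18 × 18.3 × (27.62)² = 11.18 × 18.3 × 762.8644 ≈ 156,077.5 × g
Your rotor: r = 26.6 / 2 = 13.3 cm
156,077.5 = 11.18 × 13.3 × (N/1000)²
(N/1000)² = 156,077.5 / 148.694 = 1049.656
N = 1000 × √1049.656 ≈ 32,398.4

≈ 32400 RPM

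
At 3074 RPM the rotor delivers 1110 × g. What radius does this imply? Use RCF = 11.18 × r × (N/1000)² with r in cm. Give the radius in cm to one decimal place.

1110 = 11.18 × r × (3.074)²
r = 1110 / (11.18 × 9.449476) = 1110 / 105.6451 ≈ 10.507 cm

10.5 cm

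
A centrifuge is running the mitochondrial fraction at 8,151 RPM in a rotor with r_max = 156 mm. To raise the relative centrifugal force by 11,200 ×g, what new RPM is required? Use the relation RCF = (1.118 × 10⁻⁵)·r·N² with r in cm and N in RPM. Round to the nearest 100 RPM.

11400 RPM

r = 156 mm = 15.6 cm
Current RCF = 1.118 × 10⁻⁵ × 15.6 × (8151)² = 1.118 × 10⁻⁵ × 15.6 × 66,438,801 ≈ 11,587.5 × g
Target RCF = 11,587.5 + 11,200 = 22,787.5 × g
N² = 22,787.5 / (17.4408 × 10⁻⁵) = 130,656,277
N ≈ √130,656,277 ≈ 11,430.5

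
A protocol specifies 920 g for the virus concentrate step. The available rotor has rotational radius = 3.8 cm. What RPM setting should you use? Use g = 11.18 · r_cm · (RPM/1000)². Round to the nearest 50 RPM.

≈ 4650 RPM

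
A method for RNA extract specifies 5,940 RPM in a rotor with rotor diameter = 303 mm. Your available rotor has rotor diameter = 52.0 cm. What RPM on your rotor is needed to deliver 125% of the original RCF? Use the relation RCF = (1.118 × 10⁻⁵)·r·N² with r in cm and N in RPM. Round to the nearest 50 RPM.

Original rotor: r = 303 mm / 2 = 151.5 mm = 15.15 cm
RCF_original = 1.118 × 10⁻⁵ × 15.15 × (5940)² = 1.118 × 10⁻⁵ × 15.15 × 35,283,600 ≈ 5,976.2 × g
Target RCF = 1.25 × 5,976.2 ≈ 7,470.2 × g
Your rotor: r = 52.0 / 2 = 26 cm
7,470.2 = 1.118 × 10⁻⁵ × 26 × N²
N² = 7,470.2 / (29.068 × 10⁻⁵) = 25,699,051
N ≈ √25,699,051 ≈ 5,069.4

5050 RPM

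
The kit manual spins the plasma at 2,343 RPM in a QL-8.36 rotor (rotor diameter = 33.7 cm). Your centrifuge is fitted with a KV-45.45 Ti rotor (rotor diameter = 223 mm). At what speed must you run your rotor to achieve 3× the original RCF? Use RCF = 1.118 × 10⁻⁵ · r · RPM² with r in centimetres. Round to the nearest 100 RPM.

Original rotor: r = 33.7 / 2 = 16.85 cm
RCF_original = 1.118 × 10⁻⁵ × 16.85 × (2343)² = 1.118 × 10⁻⁵ × 16.85 × 5,489,649 ≈ 1,034.2 × g
Target RCF = 3 × 1,034.2 ≈ 3,102.6 × g
Your rotor: r = 223 mm / 2 = 111.5 mm = 11.15 cm
3,102.6 = 1.118 × 10⁻⁵ × 11.15 × N²
N² = 3,102.6 / (12.4657 × 10⁻⁵) = 24,889,096
N ≈ √24,889,096 ≈ 4,988.9

5000 RPM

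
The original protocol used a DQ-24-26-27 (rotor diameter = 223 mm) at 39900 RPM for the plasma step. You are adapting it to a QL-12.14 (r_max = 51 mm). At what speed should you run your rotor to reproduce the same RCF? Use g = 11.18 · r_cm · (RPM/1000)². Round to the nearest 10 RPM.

≈ 59000 RPM

Original rotor: r = 223 mm / 2 = 111.5 mm = 11.15 cm
RCF_original = 11.18 × 11.15 × (39.9)² = 11.18 × 11.15 × 1,592.01 ≈ 198,455.2 × g
Your rotor: r = 51 mm = 5.1 cm
198,455.2 = 11.18 × 5.1 × (N/1000)²
(N/1000)² = 198,455.2 / 57.018 = 3480.571
N = 1000 × √3480.571 ≈ 58,996.4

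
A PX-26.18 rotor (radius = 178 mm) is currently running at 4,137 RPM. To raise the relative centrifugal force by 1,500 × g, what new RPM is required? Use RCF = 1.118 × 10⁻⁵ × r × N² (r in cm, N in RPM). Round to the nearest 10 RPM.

r = 178 mm = 17.8 cm
Current RCF = 1.118 × 10⁻⁵ × 17.8 × (4137)² = 1.118 × 10⁻⁵ × 17.8 × 17,114,769 ≈ 3,405.9 × g
Target RCF = 3,405.9 + 1,500 = 4,905.9 × g
N² = 4,905.9 / (19.9004 × 10⁻⁵) = 24,652,268
N ≈ √24,652,268 ≈ 4,965.1

N₂ ≈ 4970 RPM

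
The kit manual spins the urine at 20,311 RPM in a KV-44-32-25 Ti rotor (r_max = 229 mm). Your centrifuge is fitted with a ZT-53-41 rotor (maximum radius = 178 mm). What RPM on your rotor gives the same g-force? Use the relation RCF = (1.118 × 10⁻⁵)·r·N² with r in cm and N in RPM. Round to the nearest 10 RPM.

≈ 23040 RPM

Original rotor: r = 229 mm = 22.9 cm
RCF = 1.118 × 10⁻⁵ × r × N²
RCF_original = 1.118 × 10⁻⁵ × 22.9 × (20311)² = 1.118 × 10⁻⁵ × 22.9 × 412,536,721 ≈ 105,618.5 × g
Your rotor: r = 178 mm = 17.8 cm
105,618.5 = 1.118 × 10⁻⁵ × 17.8 × N²
N² = 105,618.5 / (19.9004 × 10⁻⁵) = 530,735,563
N ≈ √530,735,563 ≈ 23,037.7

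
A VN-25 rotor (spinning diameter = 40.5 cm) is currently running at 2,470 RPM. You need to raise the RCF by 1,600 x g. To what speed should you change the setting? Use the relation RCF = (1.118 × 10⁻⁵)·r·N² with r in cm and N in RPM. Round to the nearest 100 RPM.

≈ 3600 RPM

r = 40.5 / 2 = 20.25 cm
Current RCF = 1.118 × 10⁻⁵ × 20.25 × (2470)² = 1.118 × 10⁻⁵ × 20.25 × 6,100,900 ≈ 1,381.2 × g
Target RCF = 1,381.2 + 1,600 = 2,981.2 × g
N² = 2,981.2 / (22.6395 × 10⁻⁵) = 13,168,135
N ≈ √13,168,135 ≈ 3,628.8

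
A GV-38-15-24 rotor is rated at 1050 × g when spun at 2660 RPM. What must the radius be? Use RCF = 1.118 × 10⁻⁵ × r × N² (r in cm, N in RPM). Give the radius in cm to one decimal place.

1050 = 1.118 × 10⁻⁵ × r × (2660)²
r = 1050 / (1.118 × 10⁻⁵ × 7,075,600) = 1050 / 79.10521 ≈ 13.273 cm

13.3 cm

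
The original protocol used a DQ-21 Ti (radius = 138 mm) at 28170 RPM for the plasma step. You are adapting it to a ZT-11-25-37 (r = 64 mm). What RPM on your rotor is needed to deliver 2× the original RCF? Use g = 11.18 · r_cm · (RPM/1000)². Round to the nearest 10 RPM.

≈ 58500 RPM

Original rotor: r = 138 mm = 13.8 cm
RCF = 11.18 × r × (N/1000)²
RCF_original = 11.18 × 13.8 × (28.17)² = 11.18 × 13.8 × 793.5489 ≈ 122,431.9 × g
Target RCF = 2 × 122,431.9 ≈ 244,863.8 × g
Your rotor: r = 64 mm = 6.4 cm
244,863.8 = 11.18 × 6.4 × (N/1000)²
(N/1000)² = 244,863.8 / 71.552 = 3422.18
N = 1000 × √3422.18 ≈ 58,499.4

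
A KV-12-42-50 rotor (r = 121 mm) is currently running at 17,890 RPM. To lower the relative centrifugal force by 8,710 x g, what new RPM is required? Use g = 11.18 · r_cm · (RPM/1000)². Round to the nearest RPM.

r = 121 mm = 12.1 cm
Current RCF = 11.18 × 12.1 × (17.89)² = 11.18 × 12.1 × 320.0521 ≈ 43,296 × g
Target RCF = 43,296 − 8,710 = 34,586 × g
(N/1000)² = 34,586 / 135.278 = 255.6661
N = 1000 × √255.6661 ≈ 15,989.6

N₂ ≈ 15990 RPM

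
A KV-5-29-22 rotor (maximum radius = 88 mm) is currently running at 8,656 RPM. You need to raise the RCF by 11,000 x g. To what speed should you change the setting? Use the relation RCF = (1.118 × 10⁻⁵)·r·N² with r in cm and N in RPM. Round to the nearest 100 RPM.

N₂ ≈ 13700 RPM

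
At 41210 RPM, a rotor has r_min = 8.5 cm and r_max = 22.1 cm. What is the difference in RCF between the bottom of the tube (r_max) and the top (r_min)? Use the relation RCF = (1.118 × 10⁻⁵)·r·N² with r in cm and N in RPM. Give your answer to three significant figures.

RCF_max = 1.118 × 10⁻⁵ × 22.1 × (41210)² = 1.118 × 10⁻⁵ × 22.1 × 1,698,264,100 ≈ 419,603.7 × g
RCF_min = 1.118 × 10⁻⁵ × 8.5 × (41210)² = 1.118 × 10⁻⁵ × 8.5 × 1,698,264,100 ≈ 161,386 × g
ΔRCF = 419,603.7 − 161,386 = 258,217.7

258000 x g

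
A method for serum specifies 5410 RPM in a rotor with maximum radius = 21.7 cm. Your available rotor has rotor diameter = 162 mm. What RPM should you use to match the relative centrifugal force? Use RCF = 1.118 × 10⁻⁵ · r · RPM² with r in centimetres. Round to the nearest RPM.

RCF = 1.118 × 10⁻⁵ × r × N²
RCF_original = 1.118 × 10⁻⁵ × 21.7 × (5410)² = 1.118 × 10⁻⁵ × 21.7 × 29,268,100 ≈ 7,100.6 × g
Your rotor: r = 162 mm / 2 = 81 mm = 8.1 cm
7,100.6 = 1.118 × 10⁻⁵ × 8.1 × N²
N² = 7,100.6 / (9.0558 × 10⁻⁵) = 78,409,417
N ≈ √78,409,417 ≈ 8,854.9

≈ 8855 RPM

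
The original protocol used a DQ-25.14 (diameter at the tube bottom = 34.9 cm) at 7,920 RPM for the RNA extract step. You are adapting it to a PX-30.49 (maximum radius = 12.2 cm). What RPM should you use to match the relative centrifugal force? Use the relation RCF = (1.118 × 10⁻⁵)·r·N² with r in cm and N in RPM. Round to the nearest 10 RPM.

Original rotor: r = 34.9 / 2 = 17.45 cm
RCF_original = 1.118 × 10⁻⁵ × 17.45 × (7920)² = 1.118 × 10⁻⁵ × 17.45 × 62,726,400 ≈ 12,237.4 × g
12,237.4 = 1.118 × 10⁻⁵ × 12.2 × N²
N² = 12,237.4 / (13.6396 × 10⁻⁵) = 89,719,640
N ≈ √89,719,640 ≈ 9,472.0

≈ 9470 RPM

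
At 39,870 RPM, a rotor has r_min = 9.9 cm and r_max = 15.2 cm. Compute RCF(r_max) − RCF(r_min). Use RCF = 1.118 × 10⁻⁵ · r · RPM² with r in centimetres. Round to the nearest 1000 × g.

94000 × g

RCF_max = 1.118 × 10⁻⁵ × 15.2 × (39870)² = 1.118 × 10⁻⁵ × 15.2 × 1,589,616,900 ≈ 270,133.1 × g
RCF_min = 1.118 × 10⁻⁵ × 9.9 × (39870)² = 1.118 × 10⁻⁵ × 9.9 × 1,589,616,900 ≈ 175,942 × g
ΔRCF = 270,133.1 − 175,942 = 94,191.1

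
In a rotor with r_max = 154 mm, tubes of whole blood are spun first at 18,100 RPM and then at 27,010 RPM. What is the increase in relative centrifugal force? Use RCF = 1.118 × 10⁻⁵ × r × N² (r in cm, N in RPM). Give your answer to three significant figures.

r = 154 mm = 15.4 cm
RCF₁ = 1.118 × 10⁻⁵ × 15.4 × (18100)² = 1.118 × 10⁻⁵ × 15.4 × 327,610,000 ≈ 56,405.3 × g
RCF₂ = 1.118 × 10⁻⁵ × 15.4 × (27010)² = 1.118 × 10⁻⁵ × 15.4 × 729,540,100 ≈ 125,606.4 × g
Increase = 125,606.4 − 56,405.3 = 69,201.1

≈ 69200 x g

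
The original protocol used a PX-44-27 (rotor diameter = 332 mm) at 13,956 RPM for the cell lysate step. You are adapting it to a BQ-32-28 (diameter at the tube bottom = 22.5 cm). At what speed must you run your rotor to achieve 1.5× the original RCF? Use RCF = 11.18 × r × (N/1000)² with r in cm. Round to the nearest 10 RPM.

Original rotor: r = 332 mm / 2 = 166 mm = 16.6 cm
RCF_original = 11.18 × 16.6 × (13.956)² = 11.18 × 16.6 × 194.769936 ≈ 36,147 × g
Target RCF = 1.5 × 36,147 ≈ 54,220.5 × g
Your rotor: r = 22.5 / 2 = 11.25 cm
54,220.5 = 11.18 × 11.25 × (N/1000)²
(N/1000)² = 54,220.5 / 125.775 = 431.0912
N = 1000 × √431.0912 ≈ 20,762.7

20760 RPM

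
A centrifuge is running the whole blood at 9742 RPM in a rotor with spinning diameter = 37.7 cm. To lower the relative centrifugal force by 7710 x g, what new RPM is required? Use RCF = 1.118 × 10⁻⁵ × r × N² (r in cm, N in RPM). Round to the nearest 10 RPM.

7640 RPM

r = 37.7 / 2 = 18.85 cm
Current RCF = 1.118 × 10⁻⁵ × 18.85 × (9742)² = 1.118 × 10⁻⁵ × 18.85 × 94,906,564 ≈ 20,000.9 × g
Target RCF = 20,000.9 − 7,710 = 12,290.9 × g
N² = 12,290.9 / (21.0743 × 10⁻⁵) = 58,321,747
N ≈ √58,321,747 ≈ 7,636.9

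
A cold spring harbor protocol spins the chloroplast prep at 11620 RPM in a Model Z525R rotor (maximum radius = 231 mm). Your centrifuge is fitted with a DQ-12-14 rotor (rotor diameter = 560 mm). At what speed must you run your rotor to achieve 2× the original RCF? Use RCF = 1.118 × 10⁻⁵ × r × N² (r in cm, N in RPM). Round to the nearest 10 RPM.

≈ 14930 RPM

Original rotor: r = 231 mm = 23.1 cm
RCF = 1.118 × 10⁻⁵ × r × N²
RCF_original = 1.118 × 10⁻⁵ × 23.1 × (11620)² = 1.118 × 10⁻⁵ × 23.1 × 135,024,400 ≈ 34,871.1 × g
Target RCF = 2 × 34,871.1 ≈ 69,742.2 × g
Your rotor: r = 560 mm / 2 = 280 mm = 28 cm
69,742.2 = 1.118 × 10⁻⁵ × 28 × N²
N² = 69,742.2 / (31.304 × 10⁻⁵) = 222,790,059
N ≈ √222,790,059 ≈ 14,926.2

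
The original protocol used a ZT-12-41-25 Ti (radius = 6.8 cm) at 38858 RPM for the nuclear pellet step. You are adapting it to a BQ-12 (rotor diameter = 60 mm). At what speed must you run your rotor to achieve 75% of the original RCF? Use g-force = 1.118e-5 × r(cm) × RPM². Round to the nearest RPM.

50665 RPM

RCF = 1.118 × 10⁻⁵ × r × N²
RCF_original = 1.118 × 10⁻⁵ × 6.8 × (38858)² = 1.118 × 10⁻⁵ × 6.8 × 1,509,944,164 ≈ 114,792 × g
Target RCF = 0.75 × 114,792 ≈ 86,094 × g
Your rotor: r = 60 mm / 2 = 30 mm = 3 cm
86,094 = 1.118 × 10⁻⁵ × 3 × N²
N² = 86,094 / (3.354 × 10⁻⁵) = 2,566,905,188
N ≈ √2,566,905,188 ≈ 50,664.6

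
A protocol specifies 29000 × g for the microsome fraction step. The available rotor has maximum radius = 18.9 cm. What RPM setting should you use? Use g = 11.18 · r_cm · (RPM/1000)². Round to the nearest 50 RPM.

RCF = 11.18 × r × (N/1000)²
29,000 = 11.18 × 18.9 × (N/1000)²
(N/1000)² = 29,000 / 211.302 = 137.2443
N = 1000 × √137.2443 ≈ 11,715.1

≈ 11700 RPM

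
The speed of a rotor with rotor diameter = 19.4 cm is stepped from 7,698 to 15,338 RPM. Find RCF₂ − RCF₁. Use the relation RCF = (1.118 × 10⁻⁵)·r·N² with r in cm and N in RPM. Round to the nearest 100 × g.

r = 19.4 / 2 = 9.7 cm
RCF₁ = 1.118 × 10⁻⁵ × 9.7 × (7698)² = 1.118 × 10⁻⁵ × 9.7 × 59,259,204 ≈ 6,426.4 × g
RCF₂ = 1.118 × 10⁻⁵ × 9.7 × (15338)² = 1.118 × 10⁻⁵ × 9.7 × 235,254,244 ≈ 25,512.4 × g
Increase = 25,512.4 − 6,426.4 = 19,086

19100 × g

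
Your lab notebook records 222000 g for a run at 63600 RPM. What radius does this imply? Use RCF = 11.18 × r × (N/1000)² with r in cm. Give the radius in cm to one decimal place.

r ≈ 4.9 cm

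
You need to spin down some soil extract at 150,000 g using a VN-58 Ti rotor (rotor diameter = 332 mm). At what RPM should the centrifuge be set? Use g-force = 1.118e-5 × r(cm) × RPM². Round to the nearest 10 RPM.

r = 332 mm / 2 = 166 mm = 16.6 cm
RCF = 1.118 × 10⁻⁵ × r × N²
150,000 = 1.118 × 10⁻⁵ × 16.6 × N²
N² = 150,000 / (18.5588 × 10⁻⁵) = 808,241,912
N ≈ √808,241,912 ≈ 28,429.6

≈ 28430 RPM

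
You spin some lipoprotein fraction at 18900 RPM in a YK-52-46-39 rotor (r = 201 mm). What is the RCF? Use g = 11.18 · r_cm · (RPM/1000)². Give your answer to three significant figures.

RCF ≈ 80300 × g

r = 201 mm = 20.1 cm
RCF = 11.18 × r × (N/1000)²
RCF = 11.18 × 20.1 × (18.9)² = 11.18 × 20.1 × 357.21 ≈ 80,271.5 × g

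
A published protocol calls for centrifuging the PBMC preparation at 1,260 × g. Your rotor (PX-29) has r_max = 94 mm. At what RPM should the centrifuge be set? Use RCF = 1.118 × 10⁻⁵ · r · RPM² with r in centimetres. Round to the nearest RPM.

3463 RPM

r = 94 mm = 9.4 cm
1,260 = 1.118 × 10⁻⁵ × 9.4 × N²
N² = 1,260 / (10.5092 × 10⁻⁵) = 11,989,495
N ≈ √11,989,495 ≈ 3,462.6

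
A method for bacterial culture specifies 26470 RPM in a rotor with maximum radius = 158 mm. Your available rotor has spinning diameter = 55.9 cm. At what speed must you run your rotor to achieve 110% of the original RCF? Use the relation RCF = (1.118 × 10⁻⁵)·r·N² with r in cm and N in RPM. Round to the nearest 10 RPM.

≈ 20870 RPM

Original rotor: r = 158 mm = 15.8 cm
RCF_original = 1.118 × 10⁻⁵ × 15.8 × (26470)² = 1.118 × 10⁻⁵ × 15.8 × 700,660,900 ≈ 123,767.5 × g
Target RCF = 1.1 × 123,767.5 ≈ 136,144.2 × g
Your rotor: r = 55.9 / 2 = 27.95 cm
136,144.2 = 1.118 × 10⁻⁵ × 27.95 × N²
N² = 136,144.2 / (31.2481 × 10⁻⁵) = 435,687,930
N ≈ √435,687,930 ≈ 20,873.1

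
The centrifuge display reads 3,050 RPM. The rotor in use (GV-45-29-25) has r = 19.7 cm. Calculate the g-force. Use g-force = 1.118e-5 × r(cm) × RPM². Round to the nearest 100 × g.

RCF = 1.118 × 10⁻⁵ × r × N²
RCF = 1.118 × 10⁻⁵ × 19.7 × (3050)² = 1.118 × 10⁻⁵ × 19.7 × 9,302,500 ≈ 2,048.8 × g

RCF ≈ 2000 g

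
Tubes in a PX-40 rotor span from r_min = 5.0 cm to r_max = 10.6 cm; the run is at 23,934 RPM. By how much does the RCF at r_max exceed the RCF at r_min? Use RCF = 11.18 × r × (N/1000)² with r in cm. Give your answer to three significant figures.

RCF_max = 11.18 × 10.6 × (23.934)² = 11.18 × 10.6 × 572.836356 ≈ 67,885.7 × g
RCF_min = 11.18 × 5 × (23.934)² = 11.18 × 5 × 572.836356 ≈ 32,021.6 × g
ΔRCF = 67,885.7 − 32,021.6 = 35,864.1

ΔRCF ≈ 35900 ×g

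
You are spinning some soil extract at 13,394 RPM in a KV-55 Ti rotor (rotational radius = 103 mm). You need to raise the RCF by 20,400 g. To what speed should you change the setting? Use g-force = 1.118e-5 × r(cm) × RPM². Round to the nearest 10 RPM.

N₂ ≈ 18880 RPM

r = 103 mm = 10.3 cm
Current RCF = 1.118 × 10⁻⁵ × 10.3 × (13394)² = 1.118 × 10⁻⁵ × 10.3 × 179,399,236 ≈ 20,658.5 × g
Target RCF = 20,658.5 + 20,400 = 41,058.5 × g
N² = 41,058.5 / (11.5154 × 10⁻⁵) = 356,552,964
N ≈ √356,552,964 ≈ 18,882.6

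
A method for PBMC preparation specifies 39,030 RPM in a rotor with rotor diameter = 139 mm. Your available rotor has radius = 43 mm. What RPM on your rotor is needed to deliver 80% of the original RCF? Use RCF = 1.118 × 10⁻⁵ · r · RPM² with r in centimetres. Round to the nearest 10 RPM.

Original rotor: r = 139 mm / 2 = 69.5 mm = 6.95 cm
RCF_original = 1.118 × 10⁻⁵ × 6.95 × (39030)² = 1.118 × 10⁻⁵ × 6.95 × 1,523,340,900 ≈ 118,365.1 × g
Target RCF = 0.8 × 118,365.1 ≈ 94,692.1 × g
Your rotor: r = 43 mm = 4.3 cm
94,692.1 = 1.118 × 10⁻⁵ × 4.3 × N²
N² = 94,692.1 / (4.8074 × 10⁻⁵) = 1,969,715,439
N ≈ √1,969,715,439 ≈ 44,381.5

44380 RPM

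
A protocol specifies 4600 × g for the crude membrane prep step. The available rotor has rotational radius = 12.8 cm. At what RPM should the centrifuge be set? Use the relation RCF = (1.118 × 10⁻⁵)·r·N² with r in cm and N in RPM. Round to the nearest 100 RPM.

≈ 5700 RPM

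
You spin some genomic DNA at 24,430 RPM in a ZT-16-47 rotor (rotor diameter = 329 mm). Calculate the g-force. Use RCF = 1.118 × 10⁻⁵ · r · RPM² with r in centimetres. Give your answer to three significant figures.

≈ 110000 x g

r = 329 mm / 2 = 164.5 mm = 16.45 cm
RCF = 1.118 × 10⁻⁵ × r × N²
RCF = 1.118 × 10⁻⁵ × 16.45 × (24430)² = 1.118 × 10⁻⁵ × 16.45 × 596,824,900 ≈ 109,762.7 × g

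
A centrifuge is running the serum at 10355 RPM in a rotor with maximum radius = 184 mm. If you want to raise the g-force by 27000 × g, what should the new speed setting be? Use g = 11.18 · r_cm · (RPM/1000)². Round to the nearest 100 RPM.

N₂ ≈ 15400 RPM

r = 184 mm = 18.4 cm
Current RCF = 11.18 × 18.4 × (10.355)² = 11.18 × 18.4 × 107.226025 ≈ 22,057.7 × g
Target RCF = 22,057.7 + 27,000 = 49,057.7 × g
(N/1000)² = 49,057.7 / 205.712 = 238.4776
N = 1000 × √238.4776 ≈ 15,442.7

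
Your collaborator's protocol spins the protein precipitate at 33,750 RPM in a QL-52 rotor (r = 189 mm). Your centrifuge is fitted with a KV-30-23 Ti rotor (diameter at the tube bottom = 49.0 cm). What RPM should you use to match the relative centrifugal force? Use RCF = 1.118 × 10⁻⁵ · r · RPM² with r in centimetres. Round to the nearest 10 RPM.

29640 RPM

Original rotor: r = 189 mm = 18.9 cm
RCF_original = 1.118 × 10⁻⁵ × 18.9 × (33750)² = 1.118 × 10⁻⁵ × 18.9 × 1,139,062,500 ≈ 240,686.2 × g
Your rotor: r = 49.0 / 2 = 24.5 cm
240,686.2 = 1.118 × 10⁻⁵ × 24.5 × N²
N² = 240,686.2 / (27.391 × 10⁻⁵) = 878,705,414
N ≈ √878,705,414 ≈ 29,643.0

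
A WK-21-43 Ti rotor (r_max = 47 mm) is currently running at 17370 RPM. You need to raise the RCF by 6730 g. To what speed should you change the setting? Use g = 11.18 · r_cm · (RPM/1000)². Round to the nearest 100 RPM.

20700 RPM

r = 47 mm = 4.7 cm
Current RCF = 11.18 × 4.7 × (17.37)² = 11.18 × 4.7 × 301.7169 ≈ 15,854 × g
Target RCF = 15,854 + 6,730 = 22,584 × g
(N/1000)² = 22,584 / 52.546 = 429.7948
N = 1000 × √429.7948 ≈ 20,731.5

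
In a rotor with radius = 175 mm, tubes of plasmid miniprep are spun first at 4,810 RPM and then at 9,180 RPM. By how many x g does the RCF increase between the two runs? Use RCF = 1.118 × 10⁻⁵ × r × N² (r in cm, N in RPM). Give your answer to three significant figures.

r = 175 mm = 17.5 cm
RCF₁ = 1.118 × 10⁻⁵ × 17.5 × (4810)² = 1.118 × 10⁻⁵ × 17.5 × 23,136,100 ≈ 4,526.6 × g
RCF₂ = 1.118 × 10⁻⁵ × 17.5 × (9180)² = 1.118 × 10⁻⁵ × 17.5 × 84,272,400 ≈ 16,487.9 × g
Increase = 16,487.9 − 4,526.6 = 11,961.3

12000 x g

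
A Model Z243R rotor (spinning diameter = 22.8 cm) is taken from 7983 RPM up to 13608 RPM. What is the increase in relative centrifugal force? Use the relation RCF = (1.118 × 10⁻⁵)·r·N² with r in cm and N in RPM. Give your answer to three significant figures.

≈ 15500 g

r = 22.8 / 2 = 11.4 cm
RCF₁ = 1.118 × 10⁻⁵ × 11.4 × (7983)² = 1.118 × 10⁻⁵ × 11.4 × 63,728,289 ≈ 8,122.3 × g
RCF₂ = 1.118 × 10⁻⁵ × 11.4 × (13608)² = 1.118 × 10⁻⁵ × 11.4 × 185,177,664 ≈ 23,601.3 × g
Increase = 23,601.3 − 8,122.3 = 15,479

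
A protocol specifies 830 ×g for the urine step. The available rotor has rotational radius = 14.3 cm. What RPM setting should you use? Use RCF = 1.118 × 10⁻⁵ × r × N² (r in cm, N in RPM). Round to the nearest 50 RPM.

2300 RPM

830 = 1.118 × 10⁻⁵ × 14.3 × N²
N² = 830 / (15.9874 × 10⁻⁵) = 5,191,588
N ≈ √5,191,588 ≈ 2,278.5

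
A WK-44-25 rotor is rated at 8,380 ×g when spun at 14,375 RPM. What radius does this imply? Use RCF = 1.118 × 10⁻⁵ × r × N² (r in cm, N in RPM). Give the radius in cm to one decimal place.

≈ 3.6 cm

8380 = 1.118 × 10⁻⁵ × r × (14375)²
r = 8380 / (1.118 × 10⁻⁵ × 206,640,625) = 8380 / 2310.242 ≈ 3.627 cm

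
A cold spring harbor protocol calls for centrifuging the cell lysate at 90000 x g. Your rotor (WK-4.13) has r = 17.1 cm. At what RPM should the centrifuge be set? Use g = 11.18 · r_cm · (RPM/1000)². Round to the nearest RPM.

N ≈ 21697 RPM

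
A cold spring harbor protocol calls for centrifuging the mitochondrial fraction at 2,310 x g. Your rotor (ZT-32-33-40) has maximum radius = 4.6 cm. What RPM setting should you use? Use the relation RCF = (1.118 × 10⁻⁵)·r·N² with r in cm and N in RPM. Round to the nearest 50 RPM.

2,310 = 1.118 × 10⁻⁵ × 4.6 × N²
N² = 2,310 / (5.1428 × 10⁻⁵) = 44,917,166
N ≈ √44,917,166 ≈ 6,702.0

≈ 6700 RPM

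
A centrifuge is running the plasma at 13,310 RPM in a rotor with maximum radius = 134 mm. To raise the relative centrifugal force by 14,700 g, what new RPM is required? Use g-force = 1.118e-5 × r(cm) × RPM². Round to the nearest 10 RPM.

N₂ ≈ 16590 RPM

r = 134 mm = 13.4 cm
Current RCF = 1.118 × 10⁻⁵ × 13.4 × (13310)² = 1.118 × 10⁻⁵ × 13.4 × 177,156,100 ≈ 26,540.1 × g
Target RCF = 26,540.1 + 14,700 = 41,240.1 × g
N² = 41,240.1 / (14.9812 × 10⁻⁵) = 275,279,016
N ≈ √275,279,016 ≈ 16,591.5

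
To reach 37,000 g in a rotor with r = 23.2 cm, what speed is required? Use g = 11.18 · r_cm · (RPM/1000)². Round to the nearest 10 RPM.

37,000 = 11.18 × 23.2 × (N/1000)²
(N/1000)² = 37,000 / 259.376 = 142.6501
N = 1000 × √142.6501 ≈ 11,943.6

N ≈ 11940 RPM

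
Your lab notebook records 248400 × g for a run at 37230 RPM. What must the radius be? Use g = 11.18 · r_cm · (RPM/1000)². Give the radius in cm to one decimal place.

RCF = 11.18 × r × (N/1000)²
248400 = 11.18 × r × (37.23)²
r = 248400 / (11.18 × 1386.0729) = 248400 / 15496.3 ≈ 16.030 cm

16.0 cm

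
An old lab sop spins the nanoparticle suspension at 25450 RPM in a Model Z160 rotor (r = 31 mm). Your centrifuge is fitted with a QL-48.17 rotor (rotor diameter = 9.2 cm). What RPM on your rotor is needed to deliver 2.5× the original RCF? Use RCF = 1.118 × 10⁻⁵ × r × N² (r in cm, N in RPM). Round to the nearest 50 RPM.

33050 RPM

Original rotor: r = 31 mm = 3.1 cm
RCF = 1.118 × 10⁻⁵ × r × N²
RCF_original = 1.118 × 10⁻⁵ × 3.1 × (25450)² = 1.118 × 10⁻⁵ × 3.1 × 647,702,500 ≈ 22,448.1 × g
Target RCF = 2.5 × 22,448.1 ≈ 56,120.2 × g
Your rotor: r = 9.2 / 2 = 4.6 cm
56,120.2 = 1.118 × 10⁻⁵ × 4.6 × N²
N² = 56,120.2 / (5.1428 × 10⁻⁵) = 1,091,238,236
N ≈ √1,091,238,236 ≈ 33,033.9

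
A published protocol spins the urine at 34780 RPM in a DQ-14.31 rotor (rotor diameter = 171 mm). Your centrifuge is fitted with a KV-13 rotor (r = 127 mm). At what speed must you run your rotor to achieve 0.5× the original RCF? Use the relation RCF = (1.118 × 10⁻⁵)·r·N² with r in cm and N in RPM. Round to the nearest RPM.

≈ 20179 RPM

Original rotor: r = 171 mm / 2 = 85.5 mm = 8.55 cm
RCF = 1.118 × 10⁻⁵ × r × N²
RCF_original = 1.118 × 10⁻⁵ × 8.55 × (34780)² = 1.118 × 10⁻⁵ × 8.55 × 1,209,648,400 ≈ 115,629.1 × g
Target RCF = 0.5 × 115,629.1 ≈ 57,814.6 × g
Your rotor: r = 127 mm = 12.7 cm
57,814.6 = 1.118 × 10⁻⁵ × 12.7 × N²
N² = 57,814.6 / (14.1986 × 10⁻⁵) = 407,185,215
N ≈ √407,185,215 ≈ 20,178.8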